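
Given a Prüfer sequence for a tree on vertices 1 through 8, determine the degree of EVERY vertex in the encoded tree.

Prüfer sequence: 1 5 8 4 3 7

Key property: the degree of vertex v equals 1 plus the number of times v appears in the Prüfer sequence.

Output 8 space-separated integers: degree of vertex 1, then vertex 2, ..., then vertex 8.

Answer: 2 1 2 2 2 1 2 2

Derivation:
p_1 = 1: count[1] becomes 1
p_2 = 5: count[5] becomes 1
p_3 = 8: count[8] becomes 1
p_4 = 4: count[4] becomes 1
p_5 = 3: count[3] becomes 1
p_6 = 7: count[7] becomes 1
Degrees (1 + count): deg[1]=1+1=2, deg[2]=1+0=1, deg[3]=1+1=2, deg[4]=1+1=2, deg[5]=1+1=2, deg[6]=1+0=1, deg[7]=1+1=2, deg[8]=1+1=2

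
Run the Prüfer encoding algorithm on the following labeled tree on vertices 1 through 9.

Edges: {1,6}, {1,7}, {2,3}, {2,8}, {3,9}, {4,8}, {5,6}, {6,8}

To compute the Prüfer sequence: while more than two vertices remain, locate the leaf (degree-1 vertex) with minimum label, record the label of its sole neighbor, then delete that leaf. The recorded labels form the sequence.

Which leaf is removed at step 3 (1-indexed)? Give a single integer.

Step 1: current leaves = {4,5,7,9}. Remove leaf 4 (neighbor: 8).
Step 2: current leaves = {5,7,9}. Remove leaf 5 (neighbor: 6).
Step 3: current leaves = {7,9}. Remove leaf 7 (neighbor: 1).

Answer: 7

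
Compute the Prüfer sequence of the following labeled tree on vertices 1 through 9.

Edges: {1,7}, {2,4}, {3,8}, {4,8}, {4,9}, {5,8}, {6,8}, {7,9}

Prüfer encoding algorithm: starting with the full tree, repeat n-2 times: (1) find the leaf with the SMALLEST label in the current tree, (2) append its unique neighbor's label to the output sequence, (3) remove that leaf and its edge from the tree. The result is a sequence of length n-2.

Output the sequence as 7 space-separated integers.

Step 1: leaves = {1,2,3,5,6}. Remove smallest leaf 1, emit neighbor 7.
Step 2: leaves = {2,3,5,6,7}. Remove smallest leaf 2, emit neighbor 4.
Step 3: leaves = {3,5,6,7}. Remove smallest leaf 3, emit neighbor 8.
Step 4: leaves = {5,6,7}. Remove smallest leaf 5, emit neighbor 8.
Step 5: leaves = {6,7}. Remove smallest leaf 6, emit neighbor 8.
Step 6: leaves = {7,8}. Remove smallest leaf 7, emit neighbor 9.
Step 7: leaves = {8,9}. Remove smallest leaf 8, emit neighbor 4.
Done: 2 vertices remain (4, 9). Sequence = [7 4 8 8 8 9 4]

Answer: 7 4 8 8 8 9 4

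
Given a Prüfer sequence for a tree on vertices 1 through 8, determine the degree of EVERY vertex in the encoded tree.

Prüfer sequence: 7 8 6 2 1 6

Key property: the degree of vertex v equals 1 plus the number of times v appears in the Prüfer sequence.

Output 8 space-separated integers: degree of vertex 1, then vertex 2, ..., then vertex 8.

Answer: 2 2 1 1 1 3 2 2

Derivation:
p_1 = 7: count[7] becomes 1
p_2 = 8: count[8] becomes 1
p_3 = 6: count[6] becomes 1
p_4 = 2: count[2] becomes 1
p_5 = 1: count[1] becomes 1
p_6 = 6: count[6] becomes 2
Degrees (1 + count): deg[1]=1+1=2, deg[2]=1+1=2, deg[3]=1+0=1, deg[4]=1+0=1, deg[5]=1+0=1, deg[6]=1+2=3, deg[7]=1+1=2, deg[8]=1+1=2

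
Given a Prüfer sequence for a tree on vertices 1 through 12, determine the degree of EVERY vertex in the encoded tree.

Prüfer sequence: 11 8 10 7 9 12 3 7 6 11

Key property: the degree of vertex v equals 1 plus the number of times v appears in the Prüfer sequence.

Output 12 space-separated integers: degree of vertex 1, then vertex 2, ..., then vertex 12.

p_1 = 11: count[11] becomes 1
p_2 = 8: count[8] becomes 1
p_3 = 10: count[10] becomes 1
p_4 = 7: count[7] becomes 1
p_5 = 9: count[9] becomes 1
p_6 = 12: count[12] becomes 1
p_7 = 3: count[3] becomes 1
p_8 = 7: count[7] becomes 2
p_9 = 6: count[6] becomes 1
p_10 = 11: count[11] becomes 2
Degrees (1 + count): deg[1]=1+0=1, deg[2]=1+0=1, deg[3]=1+1=2, deg[4]=1+0=1, deg[5]=1+0=1, deg[6]=1+1=2, deg[7]=1+2=3, deg[8]=1+1=2, deg[9]=1+1=2, deg[10]=1+1=2, deg[11]=1+2=3, deg[12]=1+1=2

Answer: 1 1 2 1 1 2 3 2 2 2 3 2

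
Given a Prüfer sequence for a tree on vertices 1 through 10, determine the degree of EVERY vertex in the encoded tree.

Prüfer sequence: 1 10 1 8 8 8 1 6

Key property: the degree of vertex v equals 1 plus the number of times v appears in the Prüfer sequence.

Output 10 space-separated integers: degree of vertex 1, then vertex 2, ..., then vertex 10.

p_1 = 1: count[1] becomes 1
p_2 = 10: count[10] becomes 1
p_3 = 1: count[1] becomes 2
p_4 = 8: count[8] becomes 1
p_5 = 8: count[8] becomes 2
p_6 = 8: count[8] becomes 3
p_7 = 1: count[1] becomes 3
p_8 = 6: count[6] becomes 1
Degrees (1 + count): deg[1]=1+3=4, deg[2]=1+0=1, deg[3]=1+0=1, deg[4]=1+0=1, deg[5]=1+0=1, deg[6]=1+1=2, deg[7]=1+0=1, deg[8]=1+3=4, deg[9]=1+0=1, deg[10]=1+1=2

Answer: 4 1 1 1 1 2 1 4 1 2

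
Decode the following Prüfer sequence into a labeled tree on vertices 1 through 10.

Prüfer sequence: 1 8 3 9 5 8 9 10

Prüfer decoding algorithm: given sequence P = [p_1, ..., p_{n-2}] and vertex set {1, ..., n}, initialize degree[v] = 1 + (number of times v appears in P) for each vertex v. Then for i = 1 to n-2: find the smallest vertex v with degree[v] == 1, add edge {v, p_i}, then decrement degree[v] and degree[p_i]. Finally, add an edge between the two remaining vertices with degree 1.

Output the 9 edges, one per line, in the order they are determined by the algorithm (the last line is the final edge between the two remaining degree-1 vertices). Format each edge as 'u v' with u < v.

Answer: 1 2
1 8
3 4
3 9
5 6
5 8
7 9
8 10
9 10

Derivation:
Initial degrees: {1:2, 2:1, 3:2, 4:1, 5:2, 6:1, 7:1, 8:3, 9:3, 10:2}
Step 1: smallest deg-1 vertex = 2, p_1 = 1. Add edge {1,2}. Now deg[2]=0, deg[1]=1.
Step 2: smallest deg-1 vertex = 1, p_2 = 8. Add edge {1,8}. Now deg[1]=0, deg[8]=2.
Step 3: smallest deg-1 vertex = 4, p_3 = 3. Add edge {3,4}. Now deg[4]=0, deg[3]=1.
Step 4: smallest deg-1 vertex = 3, p_4 = 9. Add edge {3,9}. Now deg[3]=0, deg[9]=2.
Step 5: smallest deg-1 vertex = 6, p_5 = 5. Add edge {5,6}. Now deg[6]=0, deg[5]=1.
Step 6: smallest deg-1 vertex = 5, p_6 = 8. Add edge {5,8}. Now deg[5]=0, deg[8]=1.
Step 7: smallest deg-1 vertex = 7, p_7 = 9. Add edge {7,9}. Now deg[7]=0, deg[9]=1.
Step 8: smallest deg-1 vertex = 8, p_8 = 10. Add edge {8,10}. Now deg[8]=0, deg[10]=1.
Final: two remaining deg-1 vertices are 9, 10. Add edge {9,10}.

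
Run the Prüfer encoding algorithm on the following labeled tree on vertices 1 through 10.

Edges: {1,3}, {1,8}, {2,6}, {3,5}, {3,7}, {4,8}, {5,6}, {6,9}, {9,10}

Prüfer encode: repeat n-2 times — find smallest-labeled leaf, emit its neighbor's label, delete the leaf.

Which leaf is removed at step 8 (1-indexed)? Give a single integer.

Answer: 6

Derivation:
Step 1: current leaves = {2,4,7,10}. Remove leaf 2 (neighbor: 6).
Step 2: current leaves = {4,7,10}. Remove leaf 4 (neighbor: 8).
Step 3: current leaves = {7,8,10}. Remove leaf 7 (neighbor: 3).
Step 4: current leaves = {8,10}. Remove leaf 8 (neighbor: 1).
Step 5: current leaves = {1,10}. Remove leaf 1 (neighbor: 3).
Step 6: current leaves = {3,10}. Remove leaf 3 (neighbor: 5).
Step 7: current leaves = {5,10}. Remove leaf 5 (neighbor: 6).
Step 8: current leaves = {6,10}. Remove leaf 6 (neighbor: 9).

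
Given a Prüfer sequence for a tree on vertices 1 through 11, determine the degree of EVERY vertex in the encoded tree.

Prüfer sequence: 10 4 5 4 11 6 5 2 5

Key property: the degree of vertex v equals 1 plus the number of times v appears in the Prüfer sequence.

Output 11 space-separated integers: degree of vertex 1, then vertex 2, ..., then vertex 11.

p_1 = 10: count[10] becomes 1
p_2 = 4: count[4] becomes 1
p_3 = 5: count[5] becomes 1
p_4 = 4: count[4] becomes 2
p_5 = 11: count[11] becomes 1
p_6 = 6: count[6] becomes 1
p_7 = 5: count[5] becomes 2
p_8 = 2: count[2] becomes 1
p_9 = 5: count[5] becomes 3
Degrees (1 + count): deg[1]=1+0=1, deg[2]=1+1=2, deg[3]=1+0=1, deg[4]=1+2=3, deg[5]=1+3=4, deg[6]=1+1=2, deg[7]=1+0=1, deg[8]=1+0=1, deg[9]=1+0=1, deg[10]=1+1=2, deg[11]=1+1=2

Answer: 1 2 1 3 4 2 1 1 1 2 2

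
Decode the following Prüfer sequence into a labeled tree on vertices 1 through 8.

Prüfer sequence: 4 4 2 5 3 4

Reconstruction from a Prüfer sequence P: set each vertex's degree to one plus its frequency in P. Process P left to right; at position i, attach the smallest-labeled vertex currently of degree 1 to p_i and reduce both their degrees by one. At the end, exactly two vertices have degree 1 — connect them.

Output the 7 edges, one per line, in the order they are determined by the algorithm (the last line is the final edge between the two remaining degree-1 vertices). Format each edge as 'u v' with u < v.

Initial degrees: {1:1, 2:2, 3:2, 4:4, 5:2, 6:1, 7:1, 8:1}
Step 1: smallest deg-1 vertex = 1, p_1 = 4. Add edge {1,4}. Now deg[1]=0, deg[4]=3.
Step 2: smallest deg-1 vertex = 6, p_2 = 4. Add edge {4,6}. Now deg[6]=0, deg[4]=2.
Step 3: smallest deg-1 vertex = 7, p_3 = 2. Add edge {2,7}. Now deg[7]=0, deg[2]=1.
Step 4: smallest deg-1 vertex = 2, p_4 = 5. Add edge {2,5}. Now deg[2]=0, deg[5]=1.
Step 5: smallest deg-1 vertex = 5, p_5 = 3. Add edge {3,5}. Now deg[5]=0, deg[3]=1.
Step 6: smallest deg-1 vertex = 3, p_6 = 4. Add edge {3,4}. Now deg[3]=0, deg[4]=1.
Final: two remaining deg-1 vertices are 4, 8. Add edge {4,8}.

Answer: 1 4
4 6
2 7
2 5
3 5
3 4
4 8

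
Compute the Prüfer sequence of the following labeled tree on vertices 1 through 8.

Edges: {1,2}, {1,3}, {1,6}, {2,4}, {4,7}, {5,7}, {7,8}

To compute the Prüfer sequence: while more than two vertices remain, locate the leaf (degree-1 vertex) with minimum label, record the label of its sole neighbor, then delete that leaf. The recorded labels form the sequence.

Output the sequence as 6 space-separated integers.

Answer: 1 7 1 2 4 7

Derivation:
Step 1: leaves = {3,5,6,8}. Remove smallest leaf 3, emit neighbor 1.
Step 2: leaves = {5,6,8}. Remove smallest leaf 5, emit neighbor 7.
Step 3: leaves = {6,8}. Remove smallest leaf 6, emit neighbor 1.
Step 4: leaves = {1,8}. Remove smallest leaf 1, emit neighbor 2.
Step 5: leaves = {2,8}. Remove smallest leaf 2, emit neighbor 4.
Step 6: leaves = {4,8}. Remove smallest leaf 4, emit neighbor 7.
Done: 2 vertices remain (7, 8). Sequence = [1 7 1 2 4 7]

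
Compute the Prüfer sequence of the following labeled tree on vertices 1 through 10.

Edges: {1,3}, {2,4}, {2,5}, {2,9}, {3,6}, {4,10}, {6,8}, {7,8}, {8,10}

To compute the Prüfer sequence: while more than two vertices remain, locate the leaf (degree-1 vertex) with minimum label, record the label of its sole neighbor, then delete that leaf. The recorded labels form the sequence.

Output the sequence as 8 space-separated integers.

Answer: 3 6 2 8 8 10 2 4

Derivation:
Step 1: leaves = {1,5,7,9}. Remove smallest leaf 1, emit neighbor 3.
Step 2: leaves = {3,5,7,9}. Remove smallest leaf 3, emit neighbor 6.
Step 3: leaves = {5,6,7,9}. Remove smallest leaf 5, emit neighbor 2.
Step 4: leaves = {6,7,9}. Remove smallest leaf 6, emit neighbor 8.
Step 5: leaves = {7,9}. Remove smallest leaf 7, emit neighbor 8.
Step 6: leaves = {8,9}. Remove smallest leaf 8, emit neighbor 10.
Step 7: leaves = {9,10}. Remove smallest leaf 9, emit neighbor 2.
Step 8: leaves = {2,10}. Remove smallest leaf 2, emit neighbor 4.
Done: 2 vertices remain (4, 10). Sequence = [3 6 2 8 8 10 2 4]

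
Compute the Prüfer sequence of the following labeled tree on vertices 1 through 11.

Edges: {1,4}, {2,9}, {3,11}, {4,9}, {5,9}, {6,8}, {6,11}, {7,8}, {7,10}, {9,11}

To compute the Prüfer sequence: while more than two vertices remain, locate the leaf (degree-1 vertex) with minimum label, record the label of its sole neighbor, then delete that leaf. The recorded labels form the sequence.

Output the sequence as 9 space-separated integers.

Step 1: leaves = {1,2,3,5,10}. Remove smallest leaf 1, emit neighbor 4.
Step 2: leaves = {2,3,4,5,10}. Remove smallest leaf 2, emit neighbor 9.
Step 3: leaves = {3,4,5,10}. Remove smallest leaf 3, emit neighbor 11.
Step 4: leaves = {4,5,10}. Remove smallest leaf 4, emit neighbor 9.
Step 5: leaves = {5,10}. Remove smallest leaf 5, emit neighbor 9.
Step 6: leaves = {9,10}. Remove smallest leaf 9, emit neighbor 11.
Step 7: leaves = {10,11}. Remove smallest leaf 10, emit neighbor 7.
Step 8: leaves = {7,11}. Remove smallest leaf 7, emit neighbor 8.
Step 9: leaves = {8,11}. Remove smallest leaf 8, emit neighbor 6.
Done: 2 vertices remain (6, 11). Sequence = [4 9 11 9 9 11 7 8 6]

Answer: 4 9 11 9 9 11 7 8 6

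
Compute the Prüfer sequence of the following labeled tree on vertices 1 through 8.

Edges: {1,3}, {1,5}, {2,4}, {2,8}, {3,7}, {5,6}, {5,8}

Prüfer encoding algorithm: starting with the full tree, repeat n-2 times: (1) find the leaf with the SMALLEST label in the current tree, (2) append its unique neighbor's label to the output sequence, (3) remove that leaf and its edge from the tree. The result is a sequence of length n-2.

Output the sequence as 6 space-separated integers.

Answer: 2 8 5 3 1 5

Derivation:
Step 1: leaves = {4,6,7}. Remove smallest leaf 4, emit neighbor 2.
Step 2: leaves = {2,6,7}. Remove smallest leaf 2, emit neighbor 8.
Step 3: leaves = {6,7,8}. Remove smallest leaf 6, emit neighbor 5.
Step 4: leaves = {7,8}. Remove smallest leaf 7, emit neighbor 3.
Step 5: leaves = {3,8}. Remove smallest leaf 3, emit neighbor 1.
Step 6: leaves = {1,8}. Remove smallest leaf 1, emit neighbor 5.
Done: 2 vertices remain (5, 8). Sequence = [2 8 5 3 1 5]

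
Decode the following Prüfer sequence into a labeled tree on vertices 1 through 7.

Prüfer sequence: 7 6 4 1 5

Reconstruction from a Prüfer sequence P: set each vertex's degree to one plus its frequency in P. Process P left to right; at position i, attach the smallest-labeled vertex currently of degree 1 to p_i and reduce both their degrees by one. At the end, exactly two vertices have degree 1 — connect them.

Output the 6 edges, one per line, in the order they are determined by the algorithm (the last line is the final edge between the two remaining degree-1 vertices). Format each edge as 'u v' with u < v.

Answer: 2 7
3 6
4 6
1 4
1 5
5 7

Derivation:
Initial degrees: {1:2, 2:1, 3:1, 4:2, 5:2, 6:2, 7:2}
Step 1: smallest deg-1 vertex = 2, p_1 = 7. Add edge {2,7}. Now deg[2]=0, deg[7]=1.
Step 2: smallest deg-1 vertex = 3, p_2 = 6. Add edge {3,6}. Now deg[3]=0, deg[6]=1.
Step 3: smallest deg-1 vertex = 6, p_3 = 4. Add edge {4,6}. Now deg[6]=0, deg[4]=1.
Step 4: smallest deg-1 vertex = 4, p_4 = 1. Add edge {1,4}. Now deg[4]=0, deg[1]=1.
Step 5: smallest deg-1 vertex = 1, p_5 = 5. Add edge {1,5}. Now deg[1]=0, deg[5]=1.
Final: two remaining deg-1 vertices are 5, 7. Add edge {5,7}.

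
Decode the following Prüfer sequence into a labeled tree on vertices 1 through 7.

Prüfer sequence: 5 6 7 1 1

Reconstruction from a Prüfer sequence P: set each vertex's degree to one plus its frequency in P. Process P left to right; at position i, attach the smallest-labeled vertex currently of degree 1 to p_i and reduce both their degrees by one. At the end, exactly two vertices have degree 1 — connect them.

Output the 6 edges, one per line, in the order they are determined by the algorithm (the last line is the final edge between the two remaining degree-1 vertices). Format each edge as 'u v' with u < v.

Answer: 2 5
3 6
4 7
1 5
1 6
1 7

Derivation:
Initial degrees: {1:3, 2:1, 3:1, 4:1, 5:2, 6:2, 7:2}
Step 1: smallest deg-1 vertex = 2, p_1 = 5. Add edge {2,5}. Now deg[2]=0, deg[5]=1.
Step 2: smallest deg-1 vertex = 3, p_2 = 6. Add edge {3,6}. Now deg[3]=0, deg[6]=1.
Step 3: smallest deg-1 vertex = 4, p_3 = 7. Add edge {4,7}. Now deg[4]=0, deg[7]=1.
Step 4: smallest deg-1 vertex = 5, p_4 = 1. Add edge {1,5}. Now deg[5]=0, deg[1]=2.
Step 5: smallest deg-1 vertex = 6, p_5 = 1. Add edge {1,6}. Now deg[6]=0, deg[1]=1.
Final: two remaining deg-1 vertices are 1, 7. Add edge {1,7}.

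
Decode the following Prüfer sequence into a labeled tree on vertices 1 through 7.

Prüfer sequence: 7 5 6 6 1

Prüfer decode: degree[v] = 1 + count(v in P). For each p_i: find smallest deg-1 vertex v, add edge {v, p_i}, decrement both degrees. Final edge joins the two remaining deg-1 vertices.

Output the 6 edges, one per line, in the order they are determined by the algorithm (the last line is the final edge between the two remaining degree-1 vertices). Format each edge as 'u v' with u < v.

Initial degrees: {1:2, 2:1, 3:1, 4:1, 5:2, 6:3, 7:2}
Step 1: smallest deg-1 vertex = 2, p_1 = 7. Add edge {2,7}. Now deg[2]=0, deg[7]=1.
Step 2: smallest deg-1 vertex = 3, p_2 = 5. Add edge {3,5}. Now deg[3]=0, deg[5]=1.
Step 3: smallest deg-1 vertex = 4, p_3 = 6. Add edge {4,6}. Now deg[4]=0, deg[6]=2.
Step 4: smallest deg-1 vertex = 5, p_4 = 6. Add edge {5,6}. Now deg[5]=0, deg[6]=1.
Step 5: smallest deg-1 vertex = 6, p_5 = 1. Add edge {1,6}. Now deg[6]=0, deg[1]=1.
Final: two remaining deg-1 vertices are 1, 7. Add edge {1,7}.

Answer: 2 7
3 5
4 6
5 6
1 6
1 7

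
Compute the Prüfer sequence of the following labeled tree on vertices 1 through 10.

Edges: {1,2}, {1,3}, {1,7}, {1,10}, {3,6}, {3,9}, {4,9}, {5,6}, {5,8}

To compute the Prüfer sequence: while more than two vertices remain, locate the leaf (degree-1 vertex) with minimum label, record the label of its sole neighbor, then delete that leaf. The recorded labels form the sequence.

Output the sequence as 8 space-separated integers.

Answer: 1 9 1 5 6 3 3 1

Derivation:
Step 1: leaves = {2,4,7,8,10}. Remove smallest leaf 2, emit neighbor 1.
Step 2: leaves = {4,7,8,10}. Remove smallest leaf 4, emit neighbor 9.
Step 3: leaves = {7,8,9,10}. Remove smallest leaf 7, emit neighbor 1.
Step 4: leaves = {8,9,10}. Remove smallest leaf 8, emit neighbor 5.
Step 5: leaves = {5,9,10}. Remove smallest leaf 5, emit neighbor 6.
Step 6: leaves = {6,9,10}. Remove smallest leaf 6, emit neighbor 3.
Step 7: leaves = {9,10}. Remove smallest leaf 9, emit neighbor 3.
Step 8: leaves = {3,10}. Remove smallest leaf 3, emit neighbor 1.
Done: 2 vertices remain (1, 10). Sequence = [1 9 1 5 6 3 3 1]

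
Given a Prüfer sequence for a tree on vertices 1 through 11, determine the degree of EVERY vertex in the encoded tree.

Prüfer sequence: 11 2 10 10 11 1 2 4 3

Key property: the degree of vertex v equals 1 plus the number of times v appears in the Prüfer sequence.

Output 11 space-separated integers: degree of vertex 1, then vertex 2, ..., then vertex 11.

Answer: 2 3 2 2 1 1 1 1 1 3 3

Derivation:
p_1 = 11: count[11] becomes 1
p_2 = 2: count[2] becomes 1
p_3 = 10: count[10] becomes 1
p_4 = 10: count[10] becomes 2
p_5 = 11: count[11] becomes 2
p_6 = 1: count[1] becomes 1
p_7 = 2: count[2] becomes 2
p_8 = 4: count[4] becomes 1
p_9 = 3: count[3] becomes 1
Degrees (1 + count): deg[1]=1+1=2, deg[2]=1+2=3, deg[3]=1+1=2, deg[4]=1+1=2, deg[5]=1+0=1, deg[6]=1+0=1, deg[7]=1+0=1, deg[8]=1+0=1, deg[9]=1+0=1, deg[10]=1+2=3, deg[11]=1+2=3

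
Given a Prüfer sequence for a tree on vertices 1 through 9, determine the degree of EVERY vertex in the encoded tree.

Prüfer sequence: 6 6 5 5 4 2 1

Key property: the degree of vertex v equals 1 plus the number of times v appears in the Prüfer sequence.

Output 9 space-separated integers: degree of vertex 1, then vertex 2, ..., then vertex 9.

p_1 = 6: count[6] becomes 1
p_2 = 6: count[6] becomes 2
p_3 = 5: count[5] becomes 1
p_4 = 5: count[5] becomes 2
p_5 = 4: count[4] becomes 1
p_6 = 2: count[2] becomes 1
p_7 = 1: count[1] becomes 1
Degrees (1 + count): deg[1]=1+1=2, deg[2]=1+1=2, deg[3]=1+0=1, deg[4]=1+1=2, deg[5]=1+2=3, deg[6]=1+2=3, deg[7]=1+0=1, deg[8]=1+0=1, deg[9]=1+0=1

Answer: 2 2 1 2 3 3 1 1 1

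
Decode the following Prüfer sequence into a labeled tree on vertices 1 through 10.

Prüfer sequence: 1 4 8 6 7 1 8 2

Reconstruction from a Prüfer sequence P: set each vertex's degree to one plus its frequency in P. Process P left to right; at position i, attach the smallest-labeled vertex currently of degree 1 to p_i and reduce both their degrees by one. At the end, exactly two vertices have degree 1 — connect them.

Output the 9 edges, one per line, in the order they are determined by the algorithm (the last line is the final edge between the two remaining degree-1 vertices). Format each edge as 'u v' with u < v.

Answer: 1 3
4 5
4 8
6 9
6 7
1 7
1 8
2 8
2 10

Derivation:
Initial degrees: {1:3, 2:2, 3:1, 4:2, 5:1, 6:2, 7:2, 8:3, 9:1, 10:1}
Step 1: smallest deg-1 vertex = 3, p_1 = 1. Add edge {1,3}. Now deg[3]=0, deg[1]=2.
Step 2: smallest deg-1 vertex = 5, p_2 = 4. Add edge {4,5}. Now deg[5]=0, deg[4]=1.
Step 3: smallest deg-1 vertex = 4, p_3 = 8. Add edge {4,8}. Now deg[4]=0, deg[8]=2.
Step 4: smallest deg-1 vertex = 9, p_4 = 6. Add edge {6,9}. Now deg[9]=0, deg[6]=1.
Step 5: smallest deg-1 vertex = 6, p_5 = 7. Add edge {6,7}. Now deg[6]=0, deg[7]=1.
Step 6: smallest deg-1 vertex = 7, p_6 = 1. Add edge {1,7}. Now deg[7]=0, deg[1]=1.
Step 7: smallest deg-1 vertex = 1, p_7 = 8. Add edge {1,8}. Now deg[1]=0, deg[8]=1.
Step 8: smallest deg-1 vertex = 8, p_8 = 2. Add edge {2,8}. Now deg[8]=0, deg[2]=1.
Final: two remaining deg-1 vertices are 2, 10. Add edge {2,10}.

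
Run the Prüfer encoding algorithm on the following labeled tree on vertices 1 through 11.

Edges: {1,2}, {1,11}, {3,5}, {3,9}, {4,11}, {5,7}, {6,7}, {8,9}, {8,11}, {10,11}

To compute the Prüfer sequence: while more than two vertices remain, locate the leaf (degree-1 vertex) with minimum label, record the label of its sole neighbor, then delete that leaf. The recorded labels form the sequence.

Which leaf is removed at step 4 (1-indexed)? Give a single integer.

Answer: 6

Derivation:
Step 1: current leaves = {2,4,6,10}. Remove leaf 2 (neighbor: 1).
Step 2: current leaves = {1,4,6,10}. Remove leaf 1 (neighbor: 11).
Step 3: current leaves = {4,6,10}. Remove leaf 4 (neighbor: 11).
Step 4: current leaves = {6,10}. Remove leaf 6 (neighbor: 7).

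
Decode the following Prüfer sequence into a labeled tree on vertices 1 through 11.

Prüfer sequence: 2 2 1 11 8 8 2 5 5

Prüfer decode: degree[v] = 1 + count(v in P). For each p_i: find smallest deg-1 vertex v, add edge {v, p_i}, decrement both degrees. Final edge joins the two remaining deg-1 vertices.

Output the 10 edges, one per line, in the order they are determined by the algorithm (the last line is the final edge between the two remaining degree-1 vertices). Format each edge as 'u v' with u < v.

Answer: 2 3
2 4
1 6
1 11
7 8
8 9
2 8
2 5
5 10
5 11

Derivation:
Initial degrees: {1:2, 2:4, 3:1, 4:1, 5:3, 6:1, 7:1, 8:3, 9:1, 10:1, 11:2}
Step 1: smallest deg-1 vertex = 3, p_1 = 2. Add edge {2,3}. Now deg[3]=0, deg[2]=3.
Step 2: smallest deg-1 vertex = 4, p_2 = 2. Add edge {2,4}. Now deg[4]=0, deg[2]=2.
Step 3: smallest deg-1 vertex = 6, p_3 = 1. Add edge {1,6}. Now deg[6]=0, deg[1]=1.
Step 4: smallest deg-1 vertex = 1, p_4 = 11. Add edge {1,11}. Now deg[1]=0, deg[11]=1.
Step 5: smallest deg-1 vertex = 7, p_5 = 8. Add edge {7,8}. Now deg[7]=0, deg[8]=2.
Step 6: smallest deg-1 vertex = 9, p_6 = 8. Add edge {8,9}. Now deg[9]=0, deg[8]=1.
Step 7: smallest deg-1 vertex = 8, p_7 = 2. Add edge {2,8}. Now deg[8]=0, deg[2]=1.
Step 8: smallest deg-1 vertex = 2, p_8 = 5. Add edge {2,5}. Now deg[2]=0, deg[5]=2.
Step 9: smallest deg-1 vertex = 10, p_9 = 5. Add edge {5,10}. Now deg[10]=0, deg[5]=1.
Final: two remaining deg-1 vertices are 5, 11. Add edge {5,11}.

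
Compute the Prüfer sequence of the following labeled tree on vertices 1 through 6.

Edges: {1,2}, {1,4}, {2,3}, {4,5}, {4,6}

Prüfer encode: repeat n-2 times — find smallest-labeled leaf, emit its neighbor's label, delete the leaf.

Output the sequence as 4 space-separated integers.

Step 1: leaves = {3,5,6}. Remove smallest leaf 3, emit neighbor 2.
Step 2: leaves = {2,5,6}. Remove smallest leaf 2, emit neighbor 1.
Step 3: leaves = {1,5,6}. Remove smallest leaf 1, emit neighbor 4.
Step 4: leaves = {5,6}. Remove smallest leaf 5, emit neighbor 4.
Done: 2 vertices remain (4, 6). Sequence = [2 1 4 4]

Answer: 2 1 4 4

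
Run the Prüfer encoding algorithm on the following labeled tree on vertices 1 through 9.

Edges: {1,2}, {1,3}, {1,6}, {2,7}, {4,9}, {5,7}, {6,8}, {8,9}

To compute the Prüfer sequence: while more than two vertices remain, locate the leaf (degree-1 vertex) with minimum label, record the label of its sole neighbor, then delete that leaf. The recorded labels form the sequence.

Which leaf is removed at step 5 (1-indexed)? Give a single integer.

Answer: 2

Derivation:
Step 1: current leaves = {3,4,5}. Remove leaf 3 (neighbor: 1).
Step 2: current leaves = {4,5}. Remove leaf 4 (neighbor: 9).
Step 3: current leaves = {5,9}. Remove leaf 5 (neighbor: 7).
Step 4: current leaves = {7,9}. Remove leaf 7 (neighbor: 2).
Step 5: current leaves = {2,9}. Remove leaf 2 (neighbor: 1).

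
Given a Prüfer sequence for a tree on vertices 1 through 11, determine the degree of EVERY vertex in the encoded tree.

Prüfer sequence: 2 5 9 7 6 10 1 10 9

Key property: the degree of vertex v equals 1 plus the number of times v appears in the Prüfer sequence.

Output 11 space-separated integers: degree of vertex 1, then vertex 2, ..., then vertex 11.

Answer: 2 2 1 1 2 2 2 1 3 3 1

Derivation:
p_1 = 2: count[2] becomes 1
p_2 = 5: count[5] becomes 1
p_3 = 9: count[9] becomes 1
p_4 = 7: count[7] becomes 1
p_5 = 6: count[6] becomes 1
p_6 = 10: count[10] becomes 1
p_7 = 1: count[1] becomes 1
p_8 = 10: count[10] becomes 2
p_9 = 9: count[9] becomes 2
Degrees (1 + count): deg[1]=1+1=2, deg[2]=1+1=2, deg[3]=1+0=1, deg[4]=1+0=1, deg[5]=1+1=2, deg[6]=1+1=2, deg[7]=1+1=2, deg[8]=1+0=1, deg[9]=1+2=3, deg[10]=1+2=3, deg[11]=1+0=1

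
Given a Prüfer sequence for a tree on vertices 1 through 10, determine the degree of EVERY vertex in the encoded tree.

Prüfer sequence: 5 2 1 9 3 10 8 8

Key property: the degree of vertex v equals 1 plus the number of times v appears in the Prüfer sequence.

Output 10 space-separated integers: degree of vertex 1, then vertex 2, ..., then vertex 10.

Answer: 2 2 2 1 2 1 1 3 2 2

Derivation:
p_1 = 5: count[5] becomes 1
p_2 = 2: count[2] becomes 1
p_3 = 1: count[1] becomes 1
p_4 = 9: count[9] becomes 1
p_5 = 3: count[3] becomes 1
p_6 = 10: count[10] becomes 1
p_7 = 8: count[8] becomes 1
p_8 = 8: count[8] becomes 2
Degrees (1 + count): deg[1]=1+1=2, deg[2]=1+1=2, deg[3]=1+1=2, deg[4]=1+0=1, deg[5]=1+1=2, deg[6]=1+0=1, deg[7]=1+0=1, deg[8]=1+2=3, deg[9]=1+1=2, deg[10]=1+1=2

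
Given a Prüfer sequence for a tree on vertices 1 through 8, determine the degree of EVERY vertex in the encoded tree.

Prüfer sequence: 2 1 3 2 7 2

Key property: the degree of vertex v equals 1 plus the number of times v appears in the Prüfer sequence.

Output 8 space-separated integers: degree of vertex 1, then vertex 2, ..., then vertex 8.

p_1 = 2: count[2] becomes 1
p_2 = 1: count[1] becomes 1
p_3 = 3: count[3] becomes 1
p_4 = 2: count[2] becomes 2
p_5 = 7: count[7] becomes 1
p_6 = 2: count[2] becomes 3
Degrees (1 + count): deg[1]=1+1=2, deg[2]=1+3=4, deg[3]=1+1=2, deg[4]=1+0=1, deg[5]=1+0=1, deg[6]=1+0=1, deg[7]=1+1=2, deg[8]=1+0=1

Answer: 2 4 2 1 1 1 2 1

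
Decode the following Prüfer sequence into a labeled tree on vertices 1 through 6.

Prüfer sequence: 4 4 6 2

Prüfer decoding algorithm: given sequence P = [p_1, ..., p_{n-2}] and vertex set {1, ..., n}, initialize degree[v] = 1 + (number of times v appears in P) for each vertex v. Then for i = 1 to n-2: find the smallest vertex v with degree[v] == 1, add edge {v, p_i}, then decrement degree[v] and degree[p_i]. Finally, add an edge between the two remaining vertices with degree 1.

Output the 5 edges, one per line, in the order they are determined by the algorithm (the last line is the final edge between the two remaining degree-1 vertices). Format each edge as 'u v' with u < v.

Initial degrees: {1:1, 2:2, 3:1, 4:3, 5:1, 6:2}
Step 1: smallest deg-1 vertex = 1, p_1 = 4. Add edge {1,4}. Now deg[1]=0, deg[4]=2.
Step 2: smallest deg-1 vertex = 3, p_2 = 4. Add edge {3,4}. Now deg[3]=0, deg[4]=1.
Step 3: smallest deg-1 vertex = 4, p_3 = 6. Add edge {4,6}. Now deg[4]=0, deg[6]=1.
Step 4: smallest deg-1 vertex = 5, p_4 = 2. Add edge {2,5}. Now deg[5]=0, deg[2]=1.
Final: two remaining deg-1 vertices are 2, 6. Add edge {2,6}.

Answer: 1 4
3 4
4 6
2 5
2 6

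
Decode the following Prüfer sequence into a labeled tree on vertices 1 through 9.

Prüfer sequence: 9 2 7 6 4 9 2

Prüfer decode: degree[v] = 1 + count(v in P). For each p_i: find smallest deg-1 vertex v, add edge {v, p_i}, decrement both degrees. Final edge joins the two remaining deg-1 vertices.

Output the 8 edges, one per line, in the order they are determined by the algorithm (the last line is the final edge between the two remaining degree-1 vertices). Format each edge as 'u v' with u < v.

Initial degrees: {1:1, 2:3, 3:1, 4:2, 5:1, 6:2, 7:2, 8:1, 9:3}
Step 1: smallest deg-1 vertex = 1, p_1 = 9. Add edge {1,9}. Now deg[1]=0, deg[9]=2.
Step 2: smallest deg-1 vertex = 3, p_2 = 2. Add edge {2,3}. Now deg[3]=0, deg[2]=2.
Step 3: smallest deg-1 vertex = 5, p_3 = 7. Add edge {5,7}. Now deg[5]=0, deg[7]=1.
Step 4: smallest deg-1 vertex = 7, p_4 = 6. Add edge {6,7}. Now deg[7]=0, deg[6]=1.
Step 5: smallest deg-1 vertex = 6, p_5 = 4. Add edge {4,6}. Now deg[6]=0, deg[4]=1.
Step 6: smallest deg-1 vertex = 4, p_6 = 9. Add edge {4,9}. Now deg[4]=0, deg[9]=1.
Step 7: smallest deg-1 vertex = 8, p_7 = 2. Add edge {2,8}. Now deg[8]=0, deg[2]=1.
Final: two remaining deg-1 vertices are 2, 9. Add edge {2,9}.

Answer: 1 9
2 3
5 7
6 7
4 6
4 9
2 8
2 9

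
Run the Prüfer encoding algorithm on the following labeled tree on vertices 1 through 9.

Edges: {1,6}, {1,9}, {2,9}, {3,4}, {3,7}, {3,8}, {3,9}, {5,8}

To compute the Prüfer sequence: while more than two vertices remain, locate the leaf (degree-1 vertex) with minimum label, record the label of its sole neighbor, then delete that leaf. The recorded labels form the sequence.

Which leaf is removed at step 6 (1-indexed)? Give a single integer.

Answer: 7

Derivation:
Step 1: current leaves = {2,4,5,6,7}. Remove leaf 2 (neighbor: 9).
Step 2: current leaves = {4,5,6,7}. Remove leaf 4 (neighbor: 3).
Step 3: current leaves = {5,6,7}. Remove leaf 5 (neighbor: 8).
Step 4: current leaves = {6,7,8}. Remove leaf 6 (neighbor: 1).
Step 5: current leaves = {1,7,8}. Remove leaf 1 (neighbor: 9).
Step 6: current leaves = {7,8,9}. Remove leaf 7 (neighbor: 3).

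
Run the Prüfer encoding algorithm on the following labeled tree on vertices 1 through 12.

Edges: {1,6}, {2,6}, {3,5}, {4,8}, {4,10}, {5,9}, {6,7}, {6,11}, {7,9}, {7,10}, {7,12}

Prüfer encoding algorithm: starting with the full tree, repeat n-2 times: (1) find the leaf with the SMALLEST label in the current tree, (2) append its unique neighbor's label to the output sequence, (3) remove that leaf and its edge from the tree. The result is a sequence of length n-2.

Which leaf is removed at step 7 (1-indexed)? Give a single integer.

Step 1: current leaves = {1,2,3,8,11,12}. Remove leaf 1 (neighbor: 6).
Step 2: current leaves = {2,3,8,11,12}. Remove leaf 2 (neighbor: 6).
Step 3: current leaves = {3,8,11,12}. Remove leaf 3 (neighbor: 5).
Step 4: current leaves = {5,8,11,12}. Remove leaf 5 (neighbor: 9).
Step 5: current leaves = {8,9,11,12}. Remove leaf 8 (neighbor: 4).
Step 6: current leaves = {4,9,11,12}. Remove leaf 4 (neighbor: 10).
Step 7: current leaves = {9,10,11,12}. Remove leaf 9 (neighbor: 7).

Answer: 9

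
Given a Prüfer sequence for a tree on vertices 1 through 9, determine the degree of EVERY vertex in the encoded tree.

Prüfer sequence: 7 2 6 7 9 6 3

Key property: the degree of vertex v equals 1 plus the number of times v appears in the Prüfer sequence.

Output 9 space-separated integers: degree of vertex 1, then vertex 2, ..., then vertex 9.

Answer: 1 2 2 1 1 3 3 1 2

Derivation:
p_1 = 7: count[7] becomes 1
p_2 = 2: count[2] becomes 1
p_3 = 6: count[6] becomes 1
p_4 = 7: count[7] becomes 2
p_5 = 9: count[9] becomes 1
p_6 = 6: count[6] becomes 2
p_7 = 3: count[3] becomes 1
Degrees (1 + count): deg[1]=1+0=1, deg[2]=1+1=2, deg[3]=1+1=2, deg[4]=1+0=1, deg[5]=1+0=1, deg[6]=1+2=3, deg[7]=1+2=3, deg[8]=1+0=1, deg[9]=1+1=2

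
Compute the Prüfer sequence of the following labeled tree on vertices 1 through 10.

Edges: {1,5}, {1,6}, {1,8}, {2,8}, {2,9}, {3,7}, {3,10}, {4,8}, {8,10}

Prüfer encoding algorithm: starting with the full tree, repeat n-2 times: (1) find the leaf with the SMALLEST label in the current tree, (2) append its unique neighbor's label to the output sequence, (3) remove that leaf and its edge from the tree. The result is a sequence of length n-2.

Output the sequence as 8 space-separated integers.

Answer: 8 1 1 8 3 10 2 8

Derivation:
Step 1: leaves = {4,5,6,7,9}. Remove smallest leaf 4, emit neighbor 8.
Step 2: leaves = {5,6,7,9}. Remove smallest leaf 5, emit neighbor 1.
Step 3: leaves = {6,7,9}. Remove smallest leaf 6, emit neighbor 1.
Step 4: leaves = {1,7,9}. Remove smallest leaf 1, emit neighbor 8.
Step 5: leaves = {7,9}. Remove smallest leaf 7, emit neighbor 3.
Step 6: leaves = {3,9}. Remove smallest leaf 3, emit neighbor 10.
Step 7: leaves = {9,10}. Remove smallest leaf 9, emit neighbor 2.
Step 8: leaves = {2,10}. Remove smallest leaf 2, emit neighbor 8.
Done: 2 vertices remain (8, 10). Sequence = [8 1 1 8 3 10 2 8]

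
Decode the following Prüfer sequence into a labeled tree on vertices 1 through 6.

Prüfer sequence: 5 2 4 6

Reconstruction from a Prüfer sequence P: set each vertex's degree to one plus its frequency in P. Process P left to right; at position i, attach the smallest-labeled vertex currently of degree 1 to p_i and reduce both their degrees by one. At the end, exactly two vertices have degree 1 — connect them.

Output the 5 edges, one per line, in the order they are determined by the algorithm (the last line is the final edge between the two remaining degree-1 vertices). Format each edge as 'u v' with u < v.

Answer: 1 5
2 3
2 4
4 6
5 6

Derivation:
Initial degrees: {1:1, 2:2, 3:1, 4:2, 5:2, 6:2}
Step 1: smallest deg-1 vertex = 1, p_1 = 5. Add edge {1,5}. Now deg[1]=0, deg[5]=1.
Step 2: smallest deg-1 vertex = 3, p_2 = 2. Add edge {2,3}. Now deg[3]=0, deg[2]=1.
Step 3: smallest deg-1 vertex = 2, p_3 = 4. Add edge {2,4}. Now deg[2]=0, deg[4]=1.
Step 4: smallest deg-1 vertex = 4, p_4 = 6. Add edge {4,6}. Now deg[4]=0, deg[6]=1.
Final: two remaining deg-1 vertices are 5, 6. Add edge {5,6}.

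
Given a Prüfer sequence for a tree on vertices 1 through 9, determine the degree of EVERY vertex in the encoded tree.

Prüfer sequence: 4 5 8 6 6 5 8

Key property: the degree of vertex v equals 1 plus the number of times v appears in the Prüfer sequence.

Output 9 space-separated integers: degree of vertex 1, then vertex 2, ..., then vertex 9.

Answer: 1 1 1 2 3 3 1 3 1

Derivation:
p_1 = 4: count[4] becomes 1
p_2 = 5: count[5] becomes 1
p_3 = 8: count[8] becomes 1
p_4 = 6: count[6] becomes 1
p_5 = 6: count[6] becomes 2
p_6 = 5: count[5] becomes 2
p_7 = 8: count[8] becomes 2
Degrees (1 + count): deg[1]=1+0=1, deg[2]=1+0=1, deg[3]=1+0=1, deg[4]=1+1=2, deg[5]=1+2=3, deg[6]=1+2=3, deg[7]=1+0=1, deg[8]=1+2=3, deg[9]=1+0=1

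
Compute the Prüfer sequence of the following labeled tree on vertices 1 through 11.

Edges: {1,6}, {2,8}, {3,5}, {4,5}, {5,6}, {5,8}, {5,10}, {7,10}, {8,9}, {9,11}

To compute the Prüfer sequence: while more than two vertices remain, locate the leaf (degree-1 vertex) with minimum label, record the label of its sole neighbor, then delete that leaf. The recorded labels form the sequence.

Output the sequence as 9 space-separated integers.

Step 1: leaves = {1,2,3,4,7,11}. Remove smallest leaf 1, emit neighbor 6.
Step 2: leaves = {2,3,4,6,7,11}. Remove smallest leaf 2, emit neighbor 8.
Step 3: leaves = {3,4,6,7,11}. Remove smallest leaf 3, emit neighbor 5.
Step 4: leaves = {4,6,7,11}. Remove smallest leaf 4, emit neighbor 5.
Step 5: leaves = {6,7,11}. Remove smallest leaf 6, emit neighbor 5.
Step 6: leaves = {7,11}. Remove smallest leaf 7, emit neighbor 10.
Step 7: leaves = {10,11}. Remove smallest leaf 10, emit neighbor 5.
Step 8: leaves = {5,11}. Remove smallest leaf 5, emit neighbor 8.
Step 9: leaves = {8,11}. Remove smallest leaf 8, emit neighbor 9.
Done: 2 vertices remain (9, 11). Sequence = [6 8 5 5 5 10 5 8 9]

Answer: 6 8 5 5 5 10 5 8 9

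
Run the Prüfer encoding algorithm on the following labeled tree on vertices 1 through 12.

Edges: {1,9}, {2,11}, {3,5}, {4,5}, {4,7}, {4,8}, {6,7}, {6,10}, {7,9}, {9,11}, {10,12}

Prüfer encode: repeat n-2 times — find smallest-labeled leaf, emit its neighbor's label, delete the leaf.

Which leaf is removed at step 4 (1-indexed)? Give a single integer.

Step 1: current leaves = {1,2,3,8,12}. Remove leaf 1 (neighbor: 9).
Step 2: current leaves = {2,3,8,12}. Remove leaf 2 (neighbor: 11).
Step 3: current leaves = {3,8,11,12}. Remove leaf 3 (neighbor: 5).
Step 4: current leaves = {5,8,11,12}. Remove leaf 5 (neighbor: 4).

Answer: 5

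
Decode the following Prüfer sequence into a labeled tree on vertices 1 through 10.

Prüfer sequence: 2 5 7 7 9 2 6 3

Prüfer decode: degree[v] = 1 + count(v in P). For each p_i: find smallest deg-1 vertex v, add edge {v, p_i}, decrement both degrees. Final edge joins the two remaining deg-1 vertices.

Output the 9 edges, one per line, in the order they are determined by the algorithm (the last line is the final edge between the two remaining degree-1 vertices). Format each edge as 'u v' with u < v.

Answer: 1 2
4 5
5 7
7 8
7 9
2 9
2 6
3 6
3 10

Derivation:
Initial degrees: {1:1, 2:3, 3:2, 4:1, 5:2, 6:2, 7:3, 8:1, 9:2, 10:1}
Step 1: smallest deg-1 vertex = 1, p_1 = 2. Add edge {1,2}. Now deg[1]=0, deg[2]=2.
Step 2: smallest deg-1 vertex = 4, p_2 = 5. Add edge {4,5}. Now deg[4]=0, deg[5]=1.
Step 3: smallest deg-1 vertex = 5, p_3 = 7. Add edge {5,7}. Now deg[5]=0, deg[7]=2.
Step 4: smallest deg-1 vertex = 8, p_4 = 7. Add edge {7,8}. Now deg[8]=0, deg[7]=1.
Step 5: smallest deg-1 vertex = 7, p_5 = 9. Add edge {7,9}. Now deg[7]=0, deg[9]=1.
Step 6: smallest deg-1 vertex = 9, p_6 = 2. Add edge {2,9}. Now deg[9]=0, deg[2]=1.
Step 7: smallest deg-1 vertex = 2, p_7 = 6. Add edge {2,6}. Now deg[2]=0, deg[6]=1.
Step 8: smallest deg-1 vertex = 6, p_8 = 3. Add edge {3,6}. Now deg[6]=0, deg[3]=1.
Final: two remaining deg-1 vertices are 3, 10. Add edge {3,10}.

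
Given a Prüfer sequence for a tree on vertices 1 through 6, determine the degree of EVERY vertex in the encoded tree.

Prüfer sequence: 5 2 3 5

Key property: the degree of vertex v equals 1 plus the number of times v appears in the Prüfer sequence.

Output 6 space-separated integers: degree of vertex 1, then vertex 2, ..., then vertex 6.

p_1 = 5: count[5] becomes 1
p_2 = 2: count[2] becomes 1
p_3 = 3: count[3] becomes 1
p_4 = 5: count[5] becomes 2
Degrees (1 + count): deg[1]=1+0=1, deg[2]=1+1=2, deg[3]=1+1=2, deg[4]=1+0=1, deg[5]=1+2=3, deg[6]=1+0=1

Answer: 1 2 2 1 3 1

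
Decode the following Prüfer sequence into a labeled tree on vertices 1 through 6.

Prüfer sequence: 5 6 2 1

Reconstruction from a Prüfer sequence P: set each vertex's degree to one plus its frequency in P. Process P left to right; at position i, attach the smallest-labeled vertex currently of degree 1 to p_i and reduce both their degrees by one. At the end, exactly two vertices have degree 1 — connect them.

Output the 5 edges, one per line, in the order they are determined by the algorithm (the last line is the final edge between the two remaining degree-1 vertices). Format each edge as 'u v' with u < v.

Initial degrees: {1:2, 2:2, 3:1, 4:1, 5:2, 6:2}
Step 1: smallest deg-1 vertex = 3, p_1 = 5. Add edge {3,5}. Now deg[3]=0, deg[5]=1.
Step 2: smallest deg-1 vertex = 4, p_2 = 6. Add edge {4,6}. Now deg[4]=0, deg[6]=1.
Step 3: smallest deg-1 vertex = 5, p_3 = 2. Add edge {2,5}. Now deg[5]=0, deg[2]=1.
Step 4: smallest deg-1 vertex = 2, p_4 = 1. Add edge {1,2}. Now deg[2]=0, deg[1]=1.
Final: two remaining deg-1 vertices are 1, 6. Add edge {1,6}.

Answer: 3 5
4 6
2 5
1 2
1 6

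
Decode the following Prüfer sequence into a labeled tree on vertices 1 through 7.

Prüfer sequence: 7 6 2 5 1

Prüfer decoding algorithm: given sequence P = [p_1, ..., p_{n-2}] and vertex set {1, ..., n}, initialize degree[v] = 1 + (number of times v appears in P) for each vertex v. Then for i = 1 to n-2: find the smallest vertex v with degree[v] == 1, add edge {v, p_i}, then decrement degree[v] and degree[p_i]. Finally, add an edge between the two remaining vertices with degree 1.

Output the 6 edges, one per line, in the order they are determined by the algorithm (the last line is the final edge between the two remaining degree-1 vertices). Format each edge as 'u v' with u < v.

Answer: 3 7
4 6
2 6
2 5
1 5
1 7

Derivation:
Initial degrees: {1:2, 2:2, 3:1, 4:1, 5:2, 6:2, 7:2}
Step 1: smallest deg-1 vertex = 3, p_1 = 7. Add edge {3,7}. Now deg[3]=0, deg[7]=1.
Step 2: smallest deg-1 vertex = 4, p_2 = 6. Add edge {4,6}. Now deg[4]=0, deg[6]=1.
Step 3: smallest deg-1 vertex = 6, p_3 = 2. Add edge {2,6}. Now deg[6]=0, deg[2]=1.
Step 4: smallest deg-1 vertex = 2, p_4 = 5. Add edge {2,5}. Now deg[2]=0, deg[5]=1.
Step 5: smallest deg-1 vertex = 5, p_5 = 1. Add edge {1,5}. Now deg[5]=0, deg[1]=1.
Final: two remaining deg-1 vertices are 1, 7. Add edge {1,7}.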